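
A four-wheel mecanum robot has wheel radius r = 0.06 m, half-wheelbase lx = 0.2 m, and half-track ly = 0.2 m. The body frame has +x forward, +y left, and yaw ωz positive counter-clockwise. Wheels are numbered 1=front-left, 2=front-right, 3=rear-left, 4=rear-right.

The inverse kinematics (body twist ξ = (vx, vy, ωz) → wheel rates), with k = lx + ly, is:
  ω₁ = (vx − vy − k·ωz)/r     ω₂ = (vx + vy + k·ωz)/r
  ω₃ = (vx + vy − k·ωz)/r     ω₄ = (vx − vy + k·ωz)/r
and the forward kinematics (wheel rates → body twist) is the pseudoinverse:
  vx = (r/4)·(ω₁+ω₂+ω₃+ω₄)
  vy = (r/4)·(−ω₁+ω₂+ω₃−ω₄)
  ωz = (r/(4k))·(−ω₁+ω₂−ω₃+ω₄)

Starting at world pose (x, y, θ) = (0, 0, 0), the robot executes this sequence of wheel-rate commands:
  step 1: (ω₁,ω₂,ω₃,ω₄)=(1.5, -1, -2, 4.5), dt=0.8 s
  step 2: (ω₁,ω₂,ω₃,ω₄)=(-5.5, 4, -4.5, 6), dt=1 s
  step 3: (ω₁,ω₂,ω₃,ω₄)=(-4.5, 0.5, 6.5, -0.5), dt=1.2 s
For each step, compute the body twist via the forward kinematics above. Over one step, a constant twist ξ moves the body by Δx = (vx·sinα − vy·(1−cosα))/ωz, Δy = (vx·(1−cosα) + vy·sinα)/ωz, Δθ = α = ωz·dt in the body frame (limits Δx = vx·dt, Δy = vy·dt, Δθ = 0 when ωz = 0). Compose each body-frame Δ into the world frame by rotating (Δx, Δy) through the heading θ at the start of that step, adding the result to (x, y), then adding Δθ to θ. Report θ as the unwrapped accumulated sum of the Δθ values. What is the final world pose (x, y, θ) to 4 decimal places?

step 1: ξ=(vx,vy,ωz)=(0.0450, -0.1350, 0.1500), dt=0.8 → body Δ=(0.0424, -0.1056, 0.1200) → world pose (0.0424, -0.1056, 0.1200)
step 2: ξ=(vx,vy,ωz)=(0.0000, -0.0150, 0.7500), dt=1.0 → body Δ=(0.0054, -0.0136, 0.7500) → world pose (0.0493, -0.1185, 0.8700)
step 3: ξ=(vx,vy,ωz)=(0.0300, 0.1800, -0.0750), dt=1.2 → body Δ=(0.0457, 0.2141, -0.0900) → world pose (-0.0848, 0.0545, 0.7800)

(-0.0848, 0.0545, 0.7800)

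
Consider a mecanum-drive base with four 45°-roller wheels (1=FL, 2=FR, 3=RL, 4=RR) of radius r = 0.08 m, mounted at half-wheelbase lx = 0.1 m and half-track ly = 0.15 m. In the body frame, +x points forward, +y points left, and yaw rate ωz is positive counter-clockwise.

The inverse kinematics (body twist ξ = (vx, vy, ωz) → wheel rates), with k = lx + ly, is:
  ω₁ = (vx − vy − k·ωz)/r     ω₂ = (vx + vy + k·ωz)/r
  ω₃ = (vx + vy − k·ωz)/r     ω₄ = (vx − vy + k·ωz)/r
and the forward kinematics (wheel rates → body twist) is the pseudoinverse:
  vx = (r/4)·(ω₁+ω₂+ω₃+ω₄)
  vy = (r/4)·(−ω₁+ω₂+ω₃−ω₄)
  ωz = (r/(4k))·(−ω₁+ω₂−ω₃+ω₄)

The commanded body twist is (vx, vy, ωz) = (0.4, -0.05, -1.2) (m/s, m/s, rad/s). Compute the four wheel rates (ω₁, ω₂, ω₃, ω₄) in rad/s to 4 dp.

(9.3750, 0.6250, 8.1250, 1.8750)

k = lx + ly = 0.1 + 0.15 = 0.2500;  k·ωz = 0.2500·-1.2 = -0.3000
ω₁ (FL) = (vx − vy − k·ωz)/r = 0.7500/0.08 = 9.3750
ω₂ (FR) = (vx + vy + k·ωz)/r = 0.0500/0.08 = 0.6250
ω₃ (RL) = (vx + vy − k·ωz)/r = 0.6500/0.08 = 8.1250
ω₄ (RR) = (vx − vy + k·ωz)/r = 0.1500/0.08 = 1.8750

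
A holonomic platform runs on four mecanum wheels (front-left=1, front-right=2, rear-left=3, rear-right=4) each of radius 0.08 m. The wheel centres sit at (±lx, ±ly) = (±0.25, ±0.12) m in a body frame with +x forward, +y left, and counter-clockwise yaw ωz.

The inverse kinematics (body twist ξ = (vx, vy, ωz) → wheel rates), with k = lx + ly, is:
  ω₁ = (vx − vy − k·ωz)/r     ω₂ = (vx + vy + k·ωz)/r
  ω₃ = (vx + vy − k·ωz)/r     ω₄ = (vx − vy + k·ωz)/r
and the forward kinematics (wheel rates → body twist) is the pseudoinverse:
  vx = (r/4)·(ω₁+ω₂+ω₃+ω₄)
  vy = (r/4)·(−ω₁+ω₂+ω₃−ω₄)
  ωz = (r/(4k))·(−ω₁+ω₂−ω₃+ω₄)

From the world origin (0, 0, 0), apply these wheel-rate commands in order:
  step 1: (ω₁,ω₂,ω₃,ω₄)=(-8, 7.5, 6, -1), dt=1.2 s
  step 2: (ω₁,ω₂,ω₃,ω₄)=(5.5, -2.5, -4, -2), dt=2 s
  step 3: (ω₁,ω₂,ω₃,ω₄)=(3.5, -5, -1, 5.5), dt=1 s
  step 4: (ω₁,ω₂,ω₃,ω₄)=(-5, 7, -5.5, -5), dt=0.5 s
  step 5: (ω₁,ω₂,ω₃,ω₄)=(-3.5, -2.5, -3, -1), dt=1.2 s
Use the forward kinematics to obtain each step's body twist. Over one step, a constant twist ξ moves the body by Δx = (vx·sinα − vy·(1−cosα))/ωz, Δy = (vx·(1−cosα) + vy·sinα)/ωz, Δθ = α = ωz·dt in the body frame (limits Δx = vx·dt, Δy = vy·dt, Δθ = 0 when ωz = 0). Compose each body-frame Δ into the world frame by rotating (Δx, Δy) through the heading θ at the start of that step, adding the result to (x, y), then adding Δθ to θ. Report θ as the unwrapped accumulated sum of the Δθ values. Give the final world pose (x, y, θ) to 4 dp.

(-0.3631, -0.1333, 0.3270)

step 1: ξ=(vx,vy,ωz)=(0.0900, 0.4500, 0.4595), dt=1.2 → body Δ=(-0.0425, 0.5421, 0.5514) → world pose (-0.0425, 0.5421, 0.5514)
step 2: ξ=(vx,vy,ωz)=(-0.0600, -0.2000, -0.3243), dt=2.0 → body Δ=(-0.2370, -0.3350, -0.6486) → world pose (-0.0689, 0.1326, -0.0973)
step 3: ξ=(vx,vy,ωz)=(0.0600, -0.3000, -0.1081), dt=1.0 → body Δ=(0.0437, -0.3027, -0.1081) → world pose (-0.0549, -0.1729, -0.2054)
step 4: ξ=(vx,vy,ωz)=(-0.1700, 0.2300, 0.6757), dt=0.5 → body Δ=(-0.1026, 0.0986, 0.3378) → world pose (-0.1352, -0.0554, 0.1324)
step 5: ξ=(vx,vy,ωz)=(-0.2000, -0.0200, 0.1622), dt=1.2 → body Δ=(-0.2362, -0.0471, 0.1946) → world pose (-0.3631, -0.1333, 0.3270)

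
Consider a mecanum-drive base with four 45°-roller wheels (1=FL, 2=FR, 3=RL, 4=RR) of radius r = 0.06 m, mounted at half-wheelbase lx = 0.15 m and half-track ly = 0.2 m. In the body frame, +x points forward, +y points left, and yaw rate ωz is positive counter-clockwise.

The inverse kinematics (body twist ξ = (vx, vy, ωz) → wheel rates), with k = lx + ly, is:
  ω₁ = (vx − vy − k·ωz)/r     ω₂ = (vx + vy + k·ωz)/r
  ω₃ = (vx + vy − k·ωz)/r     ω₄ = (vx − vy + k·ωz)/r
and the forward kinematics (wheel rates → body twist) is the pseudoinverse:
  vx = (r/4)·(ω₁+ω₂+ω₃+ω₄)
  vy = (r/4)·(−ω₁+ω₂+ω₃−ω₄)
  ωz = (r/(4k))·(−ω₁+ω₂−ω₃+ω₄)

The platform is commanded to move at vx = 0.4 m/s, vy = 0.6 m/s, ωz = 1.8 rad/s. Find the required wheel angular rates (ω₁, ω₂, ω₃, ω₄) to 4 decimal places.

k = lx + ly = 0.15 + 0.2 = 0.3500;  k·ωz = 0.3500·1.8 = 0.6300
ω₁ (FL) = (vx − vy − k·ωz)/r = -0.8300/0.06 = -13.8333
ω₂ (FR) = (vx + vy + k·ωz)/r = 1.6300/0.06 = 27.1667
ω₃ (RL) = (vx + vy − k·ωz)/r = 0.3700/0.06 = 6.1667
ω₄ (RR) = (vx − vy + k·ωz)/r = 0.4300/0.06 = 7.1667

(-13.8333, 27.1667, 6.1667, 7.1667)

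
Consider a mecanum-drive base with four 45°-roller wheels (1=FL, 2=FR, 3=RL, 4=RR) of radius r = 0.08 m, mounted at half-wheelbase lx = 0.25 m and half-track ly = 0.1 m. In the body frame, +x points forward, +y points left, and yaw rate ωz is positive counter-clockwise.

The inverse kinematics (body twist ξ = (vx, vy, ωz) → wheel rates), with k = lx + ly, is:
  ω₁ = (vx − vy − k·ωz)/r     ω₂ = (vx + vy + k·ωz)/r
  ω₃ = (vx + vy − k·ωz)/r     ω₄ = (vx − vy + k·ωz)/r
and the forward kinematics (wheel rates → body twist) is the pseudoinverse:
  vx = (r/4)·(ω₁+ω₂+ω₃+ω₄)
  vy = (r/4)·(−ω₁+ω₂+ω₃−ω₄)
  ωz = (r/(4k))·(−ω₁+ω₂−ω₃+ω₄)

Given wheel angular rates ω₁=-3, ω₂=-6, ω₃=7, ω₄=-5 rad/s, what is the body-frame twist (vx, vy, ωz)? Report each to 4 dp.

k = lx + ly = 0.25 + 0.1 = 0.3500
ω₁+ω₂+ω₃+ω₄ = -7.0000  →  vx = (0.08/4)·-7.0000 = -0.1400
−ω₁+ω₂+ω₃−ω₄ = 9.0000  →  vy = (0.08/4)·9.0000 = 0.1800
−ω₁+ω₂−ω₃+ω₄ = -15.0000  →  ωz = (0.08/1.4000)·-15.0000 = -0.8571

(-0.1400, 0.1800, -0.8571)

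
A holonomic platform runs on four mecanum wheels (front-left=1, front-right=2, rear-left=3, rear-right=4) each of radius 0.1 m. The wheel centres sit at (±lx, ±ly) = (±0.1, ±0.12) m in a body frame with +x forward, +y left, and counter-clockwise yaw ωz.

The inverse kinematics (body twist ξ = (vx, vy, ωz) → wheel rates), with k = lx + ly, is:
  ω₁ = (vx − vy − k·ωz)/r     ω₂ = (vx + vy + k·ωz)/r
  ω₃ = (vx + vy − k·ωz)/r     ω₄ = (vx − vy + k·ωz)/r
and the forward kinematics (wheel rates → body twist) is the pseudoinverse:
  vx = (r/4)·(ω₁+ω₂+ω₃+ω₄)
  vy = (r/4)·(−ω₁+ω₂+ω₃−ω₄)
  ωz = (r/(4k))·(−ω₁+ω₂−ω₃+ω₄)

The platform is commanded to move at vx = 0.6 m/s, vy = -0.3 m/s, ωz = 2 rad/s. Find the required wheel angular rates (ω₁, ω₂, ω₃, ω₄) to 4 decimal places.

(4.6000, 7.4000, -1.4000, 13.4000)

k = lx + ly = 0.1 + 0.12 = 0.2200;  k·ωz = 0.2200·2 = 0.4400
ω₁ (FL) = (vx − vy − k·ωz)/r = 0.4600/0.1 = 4.6000
ω₂ (FR) = (vx + vy + k·ωz)/r = 0.7400/0.1 = 7.4000
ω₃ (RL) = (vx + vy − k·ωz)/r = -0.1400/0.1 = -1.4000
ω₄ (RR) = (vx − vy + k·ωz)/r = 1.3400/0.1 = 13.4000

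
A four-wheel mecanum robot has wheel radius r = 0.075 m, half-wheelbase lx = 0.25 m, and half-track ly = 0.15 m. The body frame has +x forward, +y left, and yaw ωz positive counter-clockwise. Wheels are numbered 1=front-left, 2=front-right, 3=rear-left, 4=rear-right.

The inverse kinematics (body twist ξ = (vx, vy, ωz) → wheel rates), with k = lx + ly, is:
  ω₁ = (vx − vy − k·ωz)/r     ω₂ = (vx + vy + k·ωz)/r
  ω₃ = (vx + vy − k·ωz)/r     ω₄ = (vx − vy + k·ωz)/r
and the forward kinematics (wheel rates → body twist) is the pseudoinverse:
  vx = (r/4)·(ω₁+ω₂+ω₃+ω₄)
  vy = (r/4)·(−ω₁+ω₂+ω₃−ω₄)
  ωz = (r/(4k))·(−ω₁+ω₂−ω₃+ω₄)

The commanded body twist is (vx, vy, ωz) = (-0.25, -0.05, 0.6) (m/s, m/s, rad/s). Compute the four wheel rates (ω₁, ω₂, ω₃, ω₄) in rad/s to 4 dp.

k = lx + ly = 0.25 + 0.15 = 0.4000;  k·ωz = 0.4000·0.6 = 0.2400
ω₁ (FL) = (vx − vy − k·ωz)/r = -0.4400/0.075 = -5.8667
ω₂ (FR) = (vx + vy + k·ωz)/r = -0.0600/0.075 = -0.8000
ω₃ (RL) = (vx + vy − k·ωz)/r = -0.5400/0.075 = -7.2000
ω₄ (RR) = (vx − vy + k·ωz)/r = 0.0400/0.075 = 0.5333

(-5.8667, -0.8000, -7.2000, 0.5333)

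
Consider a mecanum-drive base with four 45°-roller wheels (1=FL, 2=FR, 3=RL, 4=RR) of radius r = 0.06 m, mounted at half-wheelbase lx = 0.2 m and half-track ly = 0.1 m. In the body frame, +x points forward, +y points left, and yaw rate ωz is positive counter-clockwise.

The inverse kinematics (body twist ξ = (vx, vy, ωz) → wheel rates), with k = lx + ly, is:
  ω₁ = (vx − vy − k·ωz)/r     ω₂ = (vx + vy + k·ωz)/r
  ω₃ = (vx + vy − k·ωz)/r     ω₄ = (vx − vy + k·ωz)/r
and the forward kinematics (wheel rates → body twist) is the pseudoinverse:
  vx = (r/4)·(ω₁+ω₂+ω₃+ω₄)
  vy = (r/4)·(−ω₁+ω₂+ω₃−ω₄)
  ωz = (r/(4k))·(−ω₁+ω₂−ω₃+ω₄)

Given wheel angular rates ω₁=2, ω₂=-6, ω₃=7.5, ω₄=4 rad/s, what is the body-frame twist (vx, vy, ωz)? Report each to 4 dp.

k = lx + ly = 0.2 + 0.1 = 0.3000
ω₁+ω₂+ω₃+ω₄ = 7.5000  →  vx = (0.06/4)·7.5000 = 0.1125
−ω₁+ω₂+ω₃−ω₄ = -4.5000  →  vy = (0.06/4)·-4.5000 = -0.0675
−ω₁+ω₂−ω₃+ω₄ = -11.5000  →  ωz = (0.06/1.2000)·-11.5000 = -0.5750

(0.1125, -0.0675, -0.5750)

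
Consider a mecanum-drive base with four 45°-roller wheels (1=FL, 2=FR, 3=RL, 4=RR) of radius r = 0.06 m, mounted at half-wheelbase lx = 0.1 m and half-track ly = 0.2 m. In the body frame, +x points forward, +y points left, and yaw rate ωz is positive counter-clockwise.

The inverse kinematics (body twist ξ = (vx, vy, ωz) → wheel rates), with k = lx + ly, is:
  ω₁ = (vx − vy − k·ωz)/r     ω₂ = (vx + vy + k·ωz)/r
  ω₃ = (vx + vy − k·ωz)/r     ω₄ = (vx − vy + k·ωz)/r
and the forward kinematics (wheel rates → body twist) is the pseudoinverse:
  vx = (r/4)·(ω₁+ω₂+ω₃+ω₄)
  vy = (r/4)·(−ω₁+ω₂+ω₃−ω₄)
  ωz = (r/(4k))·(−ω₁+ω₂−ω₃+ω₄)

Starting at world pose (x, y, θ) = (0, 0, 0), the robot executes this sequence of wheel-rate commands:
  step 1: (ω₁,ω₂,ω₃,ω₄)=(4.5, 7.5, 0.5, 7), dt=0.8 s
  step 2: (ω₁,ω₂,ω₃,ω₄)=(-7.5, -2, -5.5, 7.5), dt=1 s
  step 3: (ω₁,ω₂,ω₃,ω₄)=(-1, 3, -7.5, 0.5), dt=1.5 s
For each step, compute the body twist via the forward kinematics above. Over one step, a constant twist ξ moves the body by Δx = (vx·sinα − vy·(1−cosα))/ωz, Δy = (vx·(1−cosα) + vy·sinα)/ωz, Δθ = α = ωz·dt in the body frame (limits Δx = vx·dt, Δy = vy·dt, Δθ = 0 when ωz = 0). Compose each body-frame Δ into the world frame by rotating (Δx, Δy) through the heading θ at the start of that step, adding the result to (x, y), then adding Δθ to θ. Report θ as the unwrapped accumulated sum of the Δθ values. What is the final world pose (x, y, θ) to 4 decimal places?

(0.3505, -0.2413, 2.2050)

step 1: ξ=(vx,vy,ωz)=(0.2925, -0.0525, 0.4750), dt=0.8 → body Δ=(0.2363, 0.0029, 0.3800) → world pose (0.2363, 0.0029, 0.3800)
step 2: ξ=(vx,vy,ωz)=(-0.1125, -0.1125, 0.9250), dt=1.0 → body Δ=(-0.0487, -0.1456, 0.9250) → world pose (0.2451, -0.1503, 1.3050)
step 3: ξ=(vx,vy,ωz)=(-0.0750, -0.0600, 0.6000), dt=1.5 → body Δ=(-0.0601, -0.1256, 0.9000) → world pose (0.3505, -0.2413, 2.2050)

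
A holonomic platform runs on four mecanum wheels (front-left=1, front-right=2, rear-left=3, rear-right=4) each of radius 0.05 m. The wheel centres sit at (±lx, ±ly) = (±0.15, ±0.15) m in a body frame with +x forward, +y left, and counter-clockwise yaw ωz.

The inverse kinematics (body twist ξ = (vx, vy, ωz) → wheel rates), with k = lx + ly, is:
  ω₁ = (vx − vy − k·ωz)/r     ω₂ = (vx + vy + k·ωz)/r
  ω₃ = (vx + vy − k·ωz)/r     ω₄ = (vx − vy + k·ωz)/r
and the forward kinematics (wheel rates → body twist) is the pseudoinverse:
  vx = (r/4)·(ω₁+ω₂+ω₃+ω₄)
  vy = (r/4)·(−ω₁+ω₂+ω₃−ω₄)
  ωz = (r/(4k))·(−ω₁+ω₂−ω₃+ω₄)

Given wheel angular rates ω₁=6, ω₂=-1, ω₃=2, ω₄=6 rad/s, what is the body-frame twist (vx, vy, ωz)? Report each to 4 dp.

k = lx + ly = 0.15 + 0.15 = 0.3000
ω₁+ω₂+ω₃+ω₄ = 13.0000  →  vx = (0.05/4)·13.0000 = 0.1625
−ω₁+ω₂+ω₃−ω₄ = -11.0000  →  vy = (0.05/4)·-11.0000 = -0.1375
−ω₁+ω₂−ω₃+ω₄ = -3.0000  →  ωz = (0.05/1.2000)·-3.0000 = -0.1250

(0.1625, -0.1375, -0.1250)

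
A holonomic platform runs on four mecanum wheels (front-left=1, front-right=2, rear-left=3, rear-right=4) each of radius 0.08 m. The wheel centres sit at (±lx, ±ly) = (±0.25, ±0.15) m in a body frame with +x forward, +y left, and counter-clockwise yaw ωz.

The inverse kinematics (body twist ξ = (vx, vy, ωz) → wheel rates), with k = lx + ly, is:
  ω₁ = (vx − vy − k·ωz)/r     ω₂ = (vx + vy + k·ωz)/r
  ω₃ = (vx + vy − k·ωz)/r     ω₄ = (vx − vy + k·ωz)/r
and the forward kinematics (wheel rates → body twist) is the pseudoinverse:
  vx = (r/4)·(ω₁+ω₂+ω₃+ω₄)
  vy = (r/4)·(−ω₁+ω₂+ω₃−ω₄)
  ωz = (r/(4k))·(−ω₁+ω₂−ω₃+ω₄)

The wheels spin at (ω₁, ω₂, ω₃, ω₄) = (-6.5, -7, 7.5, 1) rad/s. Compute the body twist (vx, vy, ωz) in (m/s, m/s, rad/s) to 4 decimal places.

(-0.1000, 0.1200, -0.3500)

k = lx + ly = 0.25 + 0.15 = 0.4000
ω₁+ω₂+ω₃+ω₄ = -5.0000  →  vx = (0.08/4)·-5.0000 = -0.1000
−ω₁+ω₂+ω₃−ω₄ = 6.0000  →  vy = (0.08/4)·6.0000 = 0.1200
−ω₁+ω₂−ω₃+ω₄ = -7.0000  →  ωz = (0.08/1.6000)·-7.0000 = -0.3500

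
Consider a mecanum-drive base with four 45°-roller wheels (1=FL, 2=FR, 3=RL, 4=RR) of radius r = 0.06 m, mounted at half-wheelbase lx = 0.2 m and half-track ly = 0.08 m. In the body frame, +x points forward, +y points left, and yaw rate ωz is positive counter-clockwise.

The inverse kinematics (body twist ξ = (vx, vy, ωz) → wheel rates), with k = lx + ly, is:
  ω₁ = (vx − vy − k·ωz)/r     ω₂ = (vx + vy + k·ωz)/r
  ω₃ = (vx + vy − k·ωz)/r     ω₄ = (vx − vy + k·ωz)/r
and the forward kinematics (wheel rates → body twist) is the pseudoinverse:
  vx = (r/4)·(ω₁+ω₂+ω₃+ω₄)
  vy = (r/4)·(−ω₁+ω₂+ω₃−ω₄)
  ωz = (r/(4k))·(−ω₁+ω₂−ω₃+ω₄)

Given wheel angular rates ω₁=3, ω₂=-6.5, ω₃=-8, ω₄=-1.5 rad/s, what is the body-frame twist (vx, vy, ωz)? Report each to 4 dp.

(-0.1950, -0.2400, -0.1607)

k = lx + ly = 0.2 + 0.08 = 0.2800
ω₁+ω₂+ω₃+ω₄ = -13.0000  →  vx = (0.06/4)·-13.0000 = -0.1950
−ω₁+ω₂+ω₃−ω₄ = -16.0000  →  vy = (0.06/4)·-16.0000 = -0.2400
−ω₁+ω₂−ω₃+ω₄ = -3.0000  →  ωz = (0.06/1.1200)·-3.0000 = -0.1607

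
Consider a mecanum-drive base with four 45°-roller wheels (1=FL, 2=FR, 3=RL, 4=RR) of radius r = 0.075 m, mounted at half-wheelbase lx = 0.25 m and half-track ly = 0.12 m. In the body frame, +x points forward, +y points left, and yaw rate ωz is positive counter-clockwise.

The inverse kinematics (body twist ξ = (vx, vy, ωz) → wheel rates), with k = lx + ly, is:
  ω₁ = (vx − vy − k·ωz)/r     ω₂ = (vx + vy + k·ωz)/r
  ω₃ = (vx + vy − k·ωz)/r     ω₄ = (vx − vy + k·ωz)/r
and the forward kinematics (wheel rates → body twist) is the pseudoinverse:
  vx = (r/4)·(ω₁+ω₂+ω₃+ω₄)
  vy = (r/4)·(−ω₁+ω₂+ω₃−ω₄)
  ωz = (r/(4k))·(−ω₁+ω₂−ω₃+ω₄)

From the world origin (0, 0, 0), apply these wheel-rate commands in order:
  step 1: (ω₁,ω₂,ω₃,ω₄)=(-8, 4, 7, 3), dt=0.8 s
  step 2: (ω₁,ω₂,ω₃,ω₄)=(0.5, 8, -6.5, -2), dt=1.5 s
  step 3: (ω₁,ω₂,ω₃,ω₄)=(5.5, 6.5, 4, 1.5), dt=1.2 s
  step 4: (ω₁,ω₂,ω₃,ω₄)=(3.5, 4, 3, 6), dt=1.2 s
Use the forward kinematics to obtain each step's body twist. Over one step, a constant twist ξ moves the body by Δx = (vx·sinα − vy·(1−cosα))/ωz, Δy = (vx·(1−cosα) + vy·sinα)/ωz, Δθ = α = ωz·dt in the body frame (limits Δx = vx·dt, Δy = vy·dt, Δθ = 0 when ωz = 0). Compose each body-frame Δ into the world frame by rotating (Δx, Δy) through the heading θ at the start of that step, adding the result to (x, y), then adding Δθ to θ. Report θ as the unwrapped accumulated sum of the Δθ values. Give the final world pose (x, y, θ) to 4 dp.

(0.2349, 1.0372, 1.3581)

step 1: ξ=(vx,vy,ωz)=(0.1125, 0.3000, 0.4054), dt=0.8 → body Δ=(0.0499, 0.2503, 0.3243) → world pose (0.0499, 0.2503, 0.3243)
step 2: ξ=(vx,vy,ωz)=(0.0000, 0.0562, 0.6081), dt=1.5 → body Δ=(-0.0359, 0.0732, 0.9122) → world pose (-0.0075, 0.3082, 1.2365)
step 3: ξ=(vx,vy,ωz)=(0.3281, 0.0656, -0.0760), dt=1.2 → body Δ=(0.3968, 0.0607, -0.0912) → world pose (0.0654, 0.7029, 1.1453)
step 4: ξ=(vx,vy,ωz)=(0.3094, -0.0469, 0.1774), dt=1.2 → body Δ=(0.3744, -0.0165, 0.2128) → world pose (0.2349, 1.0372, 1.3581)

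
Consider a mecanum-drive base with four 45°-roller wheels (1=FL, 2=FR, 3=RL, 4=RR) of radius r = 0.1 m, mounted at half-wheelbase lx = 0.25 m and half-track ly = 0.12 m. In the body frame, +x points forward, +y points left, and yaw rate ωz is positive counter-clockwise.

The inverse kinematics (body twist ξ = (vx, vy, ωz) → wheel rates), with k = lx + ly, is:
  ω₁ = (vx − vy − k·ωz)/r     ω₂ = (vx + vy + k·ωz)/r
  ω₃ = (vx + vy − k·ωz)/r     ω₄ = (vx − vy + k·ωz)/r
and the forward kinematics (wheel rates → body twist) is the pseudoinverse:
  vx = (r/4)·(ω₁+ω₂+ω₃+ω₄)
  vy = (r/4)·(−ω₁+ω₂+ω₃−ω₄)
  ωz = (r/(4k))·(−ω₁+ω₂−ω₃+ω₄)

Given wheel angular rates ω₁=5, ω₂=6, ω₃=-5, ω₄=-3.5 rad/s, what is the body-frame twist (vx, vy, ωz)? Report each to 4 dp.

(0.0625, -0.0125, 0.1689)

k = lx + ly = 0.25 + 0.12 = 0.3700
ω₁+ω₂+ω₃+ω₄ = 2.5000  →  vx = (0.1/4)·2.5000 = 0.0625
−ω₁+ω₂+ω₃−ω₄ = -0.5000  →  vy = (0.1/4)·-0.5000 = -0.0125
−ω₁+ω₂−ω₃+ω₄ = 2.5000  →  ωz = (0.1/1.4800)·2.5000 = 0.1689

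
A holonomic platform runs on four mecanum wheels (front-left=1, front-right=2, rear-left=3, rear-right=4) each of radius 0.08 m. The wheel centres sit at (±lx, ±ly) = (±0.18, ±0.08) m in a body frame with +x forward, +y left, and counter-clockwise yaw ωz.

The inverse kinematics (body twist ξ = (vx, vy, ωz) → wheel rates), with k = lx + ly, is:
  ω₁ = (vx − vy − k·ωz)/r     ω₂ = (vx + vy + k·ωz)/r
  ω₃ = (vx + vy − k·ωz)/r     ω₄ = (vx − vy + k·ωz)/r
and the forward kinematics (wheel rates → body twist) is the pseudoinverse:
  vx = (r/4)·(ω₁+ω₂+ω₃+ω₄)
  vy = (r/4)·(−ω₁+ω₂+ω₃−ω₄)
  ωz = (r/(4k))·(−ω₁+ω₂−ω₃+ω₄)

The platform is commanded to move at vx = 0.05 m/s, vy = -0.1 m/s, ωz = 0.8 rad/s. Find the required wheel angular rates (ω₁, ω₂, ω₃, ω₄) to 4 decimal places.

k = lx + ly = 0.18 + 0.08 = 0.2600;  k·ωz = 0.2600·0.8 = 0.2080
ω₁ (FL) = (vx − vy − k·ωz)/r = -0.0580/0.08 = -0.7250
ω₂ (FR) = (vx + vy + k·ωz)/r = 0.1580/0.08 = 1.9750
ω₃ (RL) = (vx + vy − k·ωz)/r = -0.2580/0.08 = -3.2250
ω₄ (RR) = (vx − vy + k·ωz)/r = 0.3580/0.08 = 4.4750

(-0.7250, 1.9750, -3.2250, 4.4750)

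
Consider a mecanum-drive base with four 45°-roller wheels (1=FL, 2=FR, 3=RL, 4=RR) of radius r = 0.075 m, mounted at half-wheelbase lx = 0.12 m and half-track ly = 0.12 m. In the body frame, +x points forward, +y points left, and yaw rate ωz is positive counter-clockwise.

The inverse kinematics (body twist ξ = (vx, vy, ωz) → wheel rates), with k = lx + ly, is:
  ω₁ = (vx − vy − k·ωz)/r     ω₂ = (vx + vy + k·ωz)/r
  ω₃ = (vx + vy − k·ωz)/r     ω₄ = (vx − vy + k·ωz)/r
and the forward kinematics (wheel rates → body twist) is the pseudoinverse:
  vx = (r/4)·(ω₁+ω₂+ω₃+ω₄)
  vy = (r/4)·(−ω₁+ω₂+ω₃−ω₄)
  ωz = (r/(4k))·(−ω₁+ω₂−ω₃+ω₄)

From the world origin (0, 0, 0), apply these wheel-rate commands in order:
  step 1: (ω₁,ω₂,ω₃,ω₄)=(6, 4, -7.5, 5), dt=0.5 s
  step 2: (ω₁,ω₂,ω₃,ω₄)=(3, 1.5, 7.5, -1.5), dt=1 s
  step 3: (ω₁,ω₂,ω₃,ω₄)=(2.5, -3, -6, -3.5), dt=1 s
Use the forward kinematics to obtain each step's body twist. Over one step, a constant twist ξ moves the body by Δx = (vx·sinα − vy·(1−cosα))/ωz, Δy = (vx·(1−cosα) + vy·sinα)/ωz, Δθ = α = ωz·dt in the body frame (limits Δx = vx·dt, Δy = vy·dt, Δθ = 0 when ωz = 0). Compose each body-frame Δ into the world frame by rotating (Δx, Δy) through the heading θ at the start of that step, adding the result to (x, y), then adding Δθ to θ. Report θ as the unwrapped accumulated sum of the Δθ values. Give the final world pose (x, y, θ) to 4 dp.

(0.0503, -0.0164, -0.6445)

step 1: ξ=(vx,vy,ωz)=(0.1406, -0.2719, 0.8203), dt=0.5 → body Δ=(0.0958, -0.1179, 0.4102) → world pose (0.0958, -0.1179, 0.4102)
step 2: ξ=(vx,vy,ωz)=(0.1969, 0.1406, -0.8203), dt=1.0 → body Δ=(0.2300, 0.0491, -0.8203) → world pose (0.2872, 0.0188, -0.4102)
step 3: ξ=(vx,vy,ωz)=(-0.1875, -0.1500, -0.2344), dt=1.0 → body Δ=(-0.2033, -0.1268, -0.2344) → world pose (0.0503, -0.0164, -0.6445)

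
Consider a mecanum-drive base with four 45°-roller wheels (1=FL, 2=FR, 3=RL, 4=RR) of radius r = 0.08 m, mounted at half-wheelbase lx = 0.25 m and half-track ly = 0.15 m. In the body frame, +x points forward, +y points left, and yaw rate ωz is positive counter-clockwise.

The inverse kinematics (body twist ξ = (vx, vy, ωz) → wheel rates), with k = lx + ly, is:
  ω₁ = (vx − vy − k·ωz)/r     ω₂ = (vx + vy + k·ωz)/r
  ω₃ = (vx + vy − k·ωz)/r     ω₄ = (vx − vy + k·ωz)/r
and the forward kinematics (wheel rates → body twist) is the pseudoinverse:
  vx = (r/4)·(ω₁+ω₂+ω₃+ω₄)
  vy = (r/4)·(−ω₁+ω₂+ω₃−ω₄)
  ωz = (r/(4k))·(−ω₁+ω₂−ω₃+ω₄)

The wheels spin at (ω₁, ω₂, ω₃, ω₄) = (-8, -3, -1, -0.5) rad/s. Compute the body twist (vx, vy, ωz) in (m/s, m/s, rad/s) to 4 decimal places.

(-0.2500, 0.0900, 0.2750)

k = lx + ly = 0.25 + 0.15 = 0.4000
ω₁+ω₂+ω₃+ω₄ = -12.5000  →  vx = (0.08/4)·-12.5000 = -0.2500
−ω₁+ω₂+ω₃−ω₄ = 4.5000  →  vy = (0.08/4)·4.5000 = 0.0900
−ω₁+ω₂−ω₃+ω₄ = 5.5000  →  ωz = (0.08/1.6000)·5.5000 = 0.2750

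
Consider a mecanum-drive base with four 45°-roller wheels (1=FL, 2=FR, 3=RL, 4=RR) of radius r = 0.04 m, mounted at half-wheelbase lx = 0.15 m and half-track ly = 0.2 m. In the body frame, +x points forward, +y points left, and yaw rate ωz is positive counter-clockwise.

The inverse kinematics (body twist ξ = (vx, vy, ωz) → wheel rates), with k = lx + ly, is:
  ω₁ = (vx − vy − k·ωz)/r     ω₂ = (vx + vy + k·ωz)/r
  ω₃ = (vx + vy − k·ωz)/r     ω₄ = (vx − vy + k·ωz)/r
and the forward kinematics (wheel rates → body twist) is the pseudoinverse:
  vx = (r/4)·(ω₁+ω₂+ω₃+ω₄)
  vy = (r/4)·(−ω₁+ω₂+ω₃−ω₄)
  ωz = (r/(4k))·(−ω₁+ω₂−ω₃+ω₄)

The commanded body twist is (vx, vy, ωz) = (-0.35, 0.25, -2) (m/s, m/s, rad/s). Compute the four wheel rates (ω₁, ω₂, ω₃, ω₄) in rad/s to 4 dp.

k = lx + ly = 0.15 + 0.2 = 0.3500;  k·ωz = 0.3500·-2 = -0.7000
ω₁ (FL) = (vx − vy − k·ωz)/r = 0.1000/0.04 = 2.5000
ω₂ (FR) = (vx + vy + k·ωz)/r = -0.8000/0.04 = -20.0000
ω₃ (RL) = (vx + vy − k·ωz)/r = 0.6000/0.04 = 15.0000
ω₄ (RR) = (vx − vy + k·ωz)/r = -1.3000/0.04 = -32.5000

(2.5000, -20.0000, 15.0000, -32.5000)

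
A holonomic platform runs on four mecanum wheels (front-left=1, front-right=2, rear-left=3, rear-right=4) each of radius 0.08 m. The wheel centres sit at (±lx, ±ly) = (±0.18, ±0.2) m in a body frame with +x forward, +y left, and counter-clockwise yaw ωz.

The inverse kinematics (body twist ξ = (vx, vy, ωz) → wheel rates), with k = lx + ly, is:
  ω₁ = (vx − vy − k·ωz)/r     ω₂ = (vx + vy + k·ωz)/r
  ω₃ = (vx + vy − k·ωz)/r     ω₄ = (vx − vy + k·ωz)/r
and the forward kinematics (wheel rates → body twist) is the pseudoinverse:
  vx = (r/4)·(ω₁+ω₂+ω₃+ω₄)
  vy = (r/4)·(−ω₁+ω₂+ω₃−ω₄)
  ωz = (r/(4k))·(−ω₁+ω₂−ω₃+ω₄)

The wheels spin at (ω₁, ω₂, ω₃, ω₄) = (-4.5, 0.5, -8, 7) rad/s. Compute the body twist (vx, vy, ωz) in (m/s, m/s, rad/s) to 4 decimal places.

(-0.1000, -0.2000, 1.0526)

k = lx + ly = 0.18 + 0.2 = 0.3800
ω₁+ω₂+ω₃+ω₄ = -5.0000  →  vx = (0.08/4)·-5.0000 = -0.1000
−ω₁+ω₂+ω₃−ω₄ = -10.0000  →  vy = (0.08/4)·-10.0000 = -0.2000
−ω₁+ω₂−ω₃+ω₄ = 20.0000  →  ωz = (0.08/1.5200)·20.0000 = 1.0526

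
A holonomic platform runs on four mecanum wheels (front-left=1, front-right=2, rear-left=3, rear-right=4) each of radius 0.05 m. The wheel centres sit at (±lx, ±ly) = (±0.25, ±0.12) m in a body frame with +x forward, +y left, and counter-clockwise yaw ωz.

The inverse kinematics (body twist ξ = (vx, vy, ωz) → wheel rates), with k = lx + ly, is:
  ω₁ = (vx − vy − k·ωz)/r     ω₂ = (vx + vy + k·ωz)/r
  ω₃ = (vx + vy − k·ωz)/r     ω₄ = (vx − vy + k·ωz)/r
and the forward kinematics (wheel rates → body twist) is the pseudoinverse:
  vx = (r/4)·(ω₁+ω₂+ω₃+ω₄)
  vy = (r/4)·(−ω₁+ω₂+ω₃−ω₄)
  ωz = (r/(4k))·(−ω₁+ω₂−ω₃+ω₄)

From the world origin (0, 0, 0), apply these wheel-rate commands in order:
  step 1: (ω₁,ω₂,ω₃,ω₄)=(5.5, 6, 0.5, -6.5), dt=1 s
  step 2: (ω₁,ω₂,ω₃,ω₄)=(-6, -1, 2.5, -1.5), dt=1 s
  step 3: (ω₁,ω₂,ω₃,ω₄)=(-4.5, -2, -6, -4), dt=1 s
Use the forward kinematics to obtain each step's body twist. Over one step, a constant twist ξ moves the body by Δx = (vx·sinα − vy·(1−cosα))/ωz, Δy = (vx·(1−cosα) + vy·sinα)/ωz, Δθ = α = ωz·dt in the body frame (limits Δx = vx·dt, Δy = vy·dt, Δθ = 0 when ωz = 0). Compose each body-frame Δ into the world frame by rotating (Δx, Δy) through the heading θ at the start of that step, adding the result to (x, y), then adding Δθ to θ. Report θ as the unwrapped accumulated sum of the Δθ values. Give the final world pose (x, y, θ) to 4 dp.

step 1: ξ=(vx,vy,ωz)=(0.0688, 0.0938, -0.2196), dt=1.0 → body Δ=(0.0785, 0.0855, -0.2196) → world pose (0.0785, 0.0855, -0.2196)
step 2: ξ=(vx,vy,ωz)=(-0.0750, 0.1125, 0.0338), dt=1.0 → body Δ=(-0.0769, 0.1112, 0.0338) → world pose (0.0276, 0.2108, -0.1858)
step 3: ξ=(vx,vy,ωz)=(-0.2063, 0.0062, 0.1520), dt=1.0 → body Δ=(-0.2059, -0.0094, 0.1520) → world pose (-0.1765, 0.2396, -0.0338)

(-0.1765, 0.2396, -0.0338)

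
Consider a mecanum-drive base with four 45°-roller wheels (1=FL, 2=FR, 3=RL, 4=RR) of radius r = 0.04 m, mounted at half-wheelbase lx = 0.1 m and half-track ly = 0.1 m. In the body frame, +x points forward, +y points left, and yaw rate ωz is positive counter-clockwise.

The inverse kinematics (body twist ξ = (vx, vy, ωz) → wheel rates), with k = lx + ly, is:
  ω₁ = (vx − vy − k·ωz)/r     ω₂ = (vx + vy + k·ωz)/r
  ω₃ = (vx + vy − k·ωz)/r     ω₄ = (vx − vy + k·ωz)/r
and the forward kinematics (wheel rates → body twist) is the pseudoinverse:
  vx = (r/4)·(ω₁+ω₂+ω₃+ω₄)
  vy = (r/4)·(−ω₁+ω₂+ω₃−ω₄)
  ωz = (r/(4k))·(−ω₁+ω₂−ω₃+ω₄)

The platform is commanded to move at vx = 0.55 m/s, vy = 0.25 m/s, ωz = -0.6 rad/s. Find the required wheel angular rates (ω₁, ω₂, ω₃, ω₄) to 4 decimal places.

(10.5000, 17.0000, 23.0000, 4.5000)

k = lx + ly = 0.1 + 0.1 = 0.2000;  k·ωz = 0.2000·-0.6 = -0.1200
ω₁ (FL) = (vx − vy − k·ωz)/r = 0.4200/0.04 = 10.5000
ω₂ (FR) = (vx + vy + k·ωz)/r = 0.6800/0.04 = 17.0000
ω₃ (RL) = (vx + vy − k·ωz)/r = 0.9200/0.04 = 23.0000
ω₄ (RR) = (vx − vy + k·ωz)/r = 0.1800/0.04 = 4.5000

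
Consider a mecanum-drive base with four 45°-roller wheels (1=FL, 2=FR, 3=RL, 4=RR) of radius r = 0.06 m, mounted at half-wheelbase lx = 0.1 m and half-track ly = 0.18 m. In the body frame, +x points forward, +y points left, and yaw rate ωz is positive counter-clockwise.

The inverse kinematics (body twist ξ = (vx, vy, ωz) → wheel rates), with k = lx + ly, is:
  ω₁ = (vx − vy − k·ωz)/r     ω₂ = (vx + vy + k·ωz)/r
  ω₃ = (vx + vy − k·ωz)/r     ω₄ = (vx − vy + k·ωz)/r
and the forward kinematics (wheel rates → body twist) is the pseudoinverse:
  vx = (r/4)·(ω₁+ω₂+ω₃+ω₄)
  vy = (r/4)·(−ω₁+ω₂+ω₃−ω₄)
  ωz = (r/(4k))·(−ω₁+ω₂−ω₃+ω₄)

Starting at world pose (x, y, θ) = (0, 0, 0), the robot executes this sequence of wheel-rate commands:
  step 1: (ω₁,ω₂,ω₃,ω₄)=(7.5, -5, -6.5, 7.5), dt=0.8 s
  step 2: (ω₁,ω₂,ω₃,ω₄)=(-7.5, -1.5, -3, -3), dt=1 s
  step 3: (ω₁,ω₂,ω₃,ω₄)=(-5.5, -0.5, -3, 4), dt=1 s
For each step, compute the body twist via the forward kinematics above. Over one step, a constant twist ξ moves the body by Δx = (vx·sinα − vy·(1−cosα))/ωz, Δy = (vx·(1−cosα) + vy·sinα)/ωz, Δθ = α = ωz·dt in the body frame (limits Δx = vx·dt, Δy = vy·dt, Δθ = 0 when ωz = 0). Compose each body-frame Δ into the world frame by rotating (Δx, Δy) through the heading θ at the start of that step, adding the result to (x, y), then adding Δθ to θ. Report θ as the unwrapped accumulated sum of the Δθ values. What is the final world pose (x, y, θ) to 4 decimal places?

step 1: ξ=(vx,vy,ωz)=(0.0525, -0.3975, 0.0804), dt=0.8 → body Δ=(0.0522, -0.3164, 0.0643) → world pose (0.0522, -0.3164, 0.0643)
step 2: ξ=(vx,vy,ωz)=(-0.2250, 0.0900, 0.3214), dt=1.0 → body Δ=(-0.2355, 0.0526, 0.3214) → world pose (-0.1862, -0.2791, 0.3857)
step 3: ξ=(vx,vy,ωz)=(-0.0750, -0.0300, 0.6429), dt=1.0 → body Δ=(-0.0606, -0.0513, 0.6429) → world pose (-0.2231, -0.3494, 1.0286)

(-0.2231, -0.3494, 1.0286)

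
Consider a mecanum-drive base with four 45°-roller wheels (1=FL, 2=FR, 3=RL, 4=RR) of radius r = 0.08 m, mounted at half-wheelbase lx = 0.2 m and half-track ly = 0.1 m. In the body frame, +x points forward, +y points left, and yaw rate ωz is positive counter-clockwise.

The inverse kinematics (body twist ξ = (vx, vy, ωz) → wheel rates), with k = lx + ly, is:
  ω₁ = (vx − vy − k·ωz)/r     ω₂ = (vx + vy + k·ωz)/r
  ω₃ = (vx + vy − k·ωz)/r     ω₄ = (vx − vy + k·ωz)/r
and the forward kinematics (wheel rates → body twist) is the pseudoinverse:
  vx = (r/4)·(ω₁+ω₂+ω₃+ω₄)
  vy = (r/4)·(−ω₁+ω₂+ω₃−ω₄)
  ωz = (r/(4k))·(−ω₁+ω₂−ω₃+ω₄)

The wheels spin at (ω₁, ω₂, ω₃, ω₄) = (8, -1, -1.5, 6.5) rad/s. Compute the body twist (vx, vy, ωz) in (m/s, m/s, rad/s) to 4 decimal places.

(0.2400, -0.3400, -0.0667)

k = lx + ly = 0.2 + 0.1 = 0.3000
ω₁+ω₂+ω₃+ω₄ = 12.0000  →  vx = (0.08/4)·12.0000 = 0.2400
−ω₁+ω₂+ω₃−ω₄ = -17.0000  →  vy = (0.08/4)·-17.0000 = -0.3400
−ω₁+ω₂−ω₃+ω₄ = -1.0000  →  ωz = (0.08/1.2000)·-1.0000 = -0.0667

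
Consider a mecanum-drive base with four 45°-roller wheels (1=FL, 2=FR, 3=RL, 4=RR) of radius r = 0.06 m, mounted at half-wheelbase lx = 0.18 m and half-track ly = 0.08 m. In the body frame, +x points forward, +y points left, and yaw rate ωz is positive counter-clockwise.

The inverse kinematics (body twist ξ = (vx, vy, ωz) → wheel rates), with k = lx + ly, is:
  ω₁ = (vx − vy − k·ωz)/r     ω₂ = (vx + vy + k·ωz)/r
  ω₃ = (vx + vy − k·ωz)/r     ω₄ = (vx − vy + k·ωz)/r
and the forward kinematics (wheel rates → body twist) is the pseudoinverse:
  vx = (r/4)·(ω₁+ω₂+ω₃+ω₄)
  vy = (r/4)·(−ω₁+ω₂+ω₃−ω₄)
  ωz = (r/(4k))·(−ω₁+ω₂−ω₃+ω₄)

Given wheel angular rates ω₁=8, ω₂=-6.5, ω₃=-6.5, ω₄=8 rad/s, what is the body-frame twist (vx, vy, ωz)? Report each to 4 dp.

(0.0450, -0.4350, 0.0000)

k = lx + ly = 0.18 + 0.08 = 0.2600
ω₁+ω₂+ω₃+ω₄ = 3.0000  →  vx = (0.06/4)·3.0000 = 0.0450
−ω₁+ω₂+ω₃−ω₄ = -29.0000  →  vy = (0.06/4)·-29.0000 = -0.4350
−ω₁+ω₂−ω₃+ω₄ = 0.0000  →  ωz = (0.06/1.0400)·0.0000 = 0.0000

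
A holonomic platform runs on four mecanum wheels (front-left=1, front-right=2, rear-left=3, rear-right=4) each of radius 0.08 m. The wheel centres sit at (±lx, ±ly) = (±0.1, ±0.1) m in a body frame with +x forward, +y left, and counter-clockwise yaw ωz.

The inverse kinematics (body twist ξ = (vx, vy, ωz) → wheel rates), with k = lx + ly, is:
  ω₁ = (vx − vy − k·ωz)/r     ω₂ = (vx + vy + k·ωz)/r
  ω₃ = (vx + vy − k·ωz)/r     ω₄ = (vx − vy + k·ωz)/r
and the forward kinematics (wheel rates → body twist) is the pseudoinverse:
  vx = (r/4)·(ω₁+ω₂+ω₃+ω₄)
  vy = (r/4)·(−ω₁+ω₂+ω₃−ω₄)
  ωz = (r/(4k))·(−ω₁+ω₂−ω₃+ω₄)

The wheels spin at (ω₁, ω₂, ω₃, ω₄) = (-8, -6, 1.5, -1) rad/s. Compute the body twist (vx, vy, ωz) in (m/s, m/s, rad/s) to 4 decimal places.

k = lx + ly = 0.1 + 0.1 = 0.2000
ω₁+ω₂+ω₃+ω₄ = -13.5000  →  vx = (0.08/4)·-13.5000 = -0.2700
−ω₁+ω₂+ω₃−ω₄ = 4.5000  →  vy = (0.08/4)·4.5000 = 0.0900
−ω₁+ω₂−ω₃+ω₄ = -0.5000  →  ωz = (0.08/0.8000)·-0.5000 = -0.0500

(-0.2700, 0.0900, -0.0500)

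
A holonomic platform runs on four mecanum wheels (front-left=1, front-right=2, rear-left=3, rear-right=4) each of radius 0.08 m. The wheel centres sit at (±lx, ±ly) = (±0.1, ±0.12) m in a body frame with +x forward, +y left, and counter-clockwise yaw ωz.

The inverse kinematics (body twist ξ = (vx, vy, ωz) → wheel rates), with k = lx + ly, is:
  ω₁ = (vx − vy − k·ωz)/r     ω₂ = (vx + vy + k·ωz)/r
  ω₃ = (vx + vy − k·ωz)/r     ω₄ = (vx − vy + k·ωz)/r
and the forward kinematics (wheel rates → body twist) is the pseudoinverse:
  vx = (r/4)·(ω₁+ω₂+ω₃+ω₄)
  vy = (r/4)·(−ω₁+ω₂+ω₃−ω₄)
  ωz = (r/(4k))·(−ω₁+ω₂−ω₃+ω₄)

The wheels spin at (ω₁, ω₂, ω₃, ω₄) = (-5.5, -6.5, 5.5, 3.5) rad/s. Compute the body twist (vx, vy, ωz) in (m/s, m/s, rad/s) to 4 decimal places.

(-0.0600, 0.0200, -0.2727)

k = lx + ly = 0.1 + 0.12 = 0.2200
ω₁+ω₂+ω₃+ω₄ = -3.0000  →  vx = (0.08/4)·-3.0000 = -0.0600
−ω₁+ω₂+ω₃−ω₄ = 1.0000  →  vy = (0.08/4)·1.0000 = 0.0200
−ω₁+ω₂−ω₃+ω₄ = -3.0000  →  ωz = (0.08/0.8800)·-3.0000 = -0.2727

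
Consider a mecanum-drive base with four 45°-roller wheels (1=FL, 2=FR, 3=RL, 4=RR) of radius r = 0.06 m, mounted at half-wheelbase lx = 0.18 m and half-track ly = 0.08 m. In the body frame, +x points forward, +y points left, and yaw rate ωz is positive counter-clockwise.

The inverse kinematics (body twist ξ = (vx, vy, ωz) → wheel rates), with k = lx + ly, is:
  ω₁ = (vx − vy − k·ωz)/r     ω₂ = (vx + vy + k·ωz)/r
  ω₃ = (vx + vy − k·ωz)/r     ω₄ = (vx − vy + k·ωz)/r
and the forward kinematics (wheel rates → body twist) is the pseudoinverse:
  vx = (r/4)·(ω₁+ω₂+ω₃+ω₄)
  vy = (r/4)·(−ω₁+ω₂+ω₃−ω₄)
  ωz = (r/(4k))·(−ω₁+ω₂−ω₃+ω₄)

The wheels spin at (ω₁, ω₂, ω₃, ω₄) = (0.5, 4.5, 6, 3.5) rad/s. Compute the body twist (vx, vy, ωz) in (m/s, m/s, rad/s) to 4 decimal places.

k = lx + ly = 0.18 + 0.08 = 0.2600
ω₁+ω₂+ω₃+ω₄ = 14.5000  →  vx = (0.06/4)·14.5000 = 0.2175
−ω₁+ω₂+ω₃−ω₄ = 6.5000  →  vy = (0.06/4)·6.5000 = 0.0975
−ω₁+ω₂−ω₃+ω₄ = 1.5000  →  ωz = (0.06/1.0400)·1.5000 = 0.0865

(0.2175, 0.0975, 0.0865)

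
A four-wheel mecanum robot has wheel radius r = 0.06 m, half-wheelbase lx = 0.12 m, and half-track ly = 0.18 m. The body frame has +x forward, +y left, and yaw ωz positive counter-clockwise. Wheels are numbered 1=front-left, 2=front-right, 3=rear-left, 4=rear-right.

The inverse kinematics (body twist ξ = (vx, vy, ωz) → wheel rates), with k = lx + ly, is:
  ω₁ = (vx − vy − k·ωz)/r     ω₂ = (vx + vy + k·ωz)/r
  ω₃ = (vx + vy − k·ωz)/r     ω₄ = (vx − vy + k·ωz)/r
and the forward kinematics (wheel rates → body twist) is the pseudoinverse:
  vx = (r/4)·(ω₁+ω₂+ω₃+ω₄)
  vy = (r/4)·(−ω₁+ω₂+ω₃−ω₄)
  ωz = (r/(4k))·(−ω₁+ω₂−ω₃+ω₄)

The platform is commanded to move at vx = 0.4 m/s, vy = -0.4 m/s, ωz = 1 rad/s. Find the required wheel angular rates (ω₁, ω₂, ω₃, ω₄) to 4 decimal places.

(8.3333, 5.0000, -5.0000, 18.3333)

k = lx + ly = 0.12 + 0.18 = 0.3000;  k·ωz = 0.3000·1 = 0.3000
ω₁ (FL) = (vx − vy − k·ωz)/r = 0.5000/0.06 = 8.3333
ω₂ (FR) = (vx + vy + k·ωz)/r = 0.3000/0.06 = 5.0000
ω₃ (RL) = (vx + vy − k·ωz)/r = -0.3000/0.06 = -5.0000
ω₄ (RR) = (vx − vy + k·ωz)/r = 1.1000/0.06 = 18.3333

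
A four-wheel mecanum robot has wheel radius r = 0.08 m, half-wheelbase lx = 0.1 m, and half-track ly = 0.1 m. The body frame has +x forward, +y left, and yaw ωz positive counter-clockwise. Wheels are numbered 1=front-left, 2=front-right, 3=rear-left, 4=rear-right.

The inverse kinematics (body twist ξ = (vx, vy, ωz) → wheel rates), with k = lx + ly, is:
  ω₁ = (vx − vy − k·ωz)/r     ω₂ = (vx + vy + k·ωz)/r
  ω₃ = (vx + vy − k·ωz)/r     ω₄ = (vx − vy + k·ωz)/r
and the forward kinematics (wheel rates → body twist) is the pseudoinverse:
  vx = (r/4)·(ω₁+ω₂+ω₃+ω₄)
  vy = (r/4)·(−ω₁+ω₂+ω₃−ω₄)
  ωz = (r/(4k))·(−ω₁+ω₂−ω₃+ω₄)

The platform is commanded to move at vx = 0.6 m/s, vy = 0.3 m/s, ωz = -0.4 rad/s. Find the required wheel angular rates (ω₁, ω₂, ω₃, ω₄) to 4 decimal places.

(4.7500, 10.2500, 12.2500, 2.7500)

k = lx + ly = 0.1 + 0.1 = 0.2000;  k·ωz = 0.2000·-0.4 = -0.0800
ω₁ (FL) = (vx − vy − k·ωz)/r = 0.3800/0.08 = 4.7500
ω₂ (FR) = (vx + vy + k·ωz)/r = 0.8200/0.08 = 10.2500
ω₃ (RL) = (vx + vy − k·ωz)/r = 0.9800/0.08 = 12.2500
ω₄ (RR) = (vx − vy + k·ωz)/r = 0.2200/0.08 = 2.7500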